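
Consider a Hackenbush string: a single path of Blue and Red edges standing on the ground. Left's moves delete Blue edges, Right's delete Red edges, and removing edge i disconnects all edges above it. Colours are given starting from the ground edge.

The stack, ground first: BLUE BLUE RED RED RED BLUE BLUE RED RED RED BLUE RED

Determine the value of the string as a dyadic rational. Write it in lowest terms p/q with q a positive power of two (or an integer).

Build val(s[:k]) for k = 1..12, string s = BLUE BLUE RED RED RED BLUE BLUE RED RED RED BLUE RED.
val_1 [B]  L=[0]  R=[—]  — 1
val_2 [BB]  L=[0; 1]  R=[—]  — 2
val_3 [BBR]  L=[0; 1]  R=[2]  — 3/2
val_4 [BBRR]  L=[0; 1]  R=[3/2; 2]  — 5/4
val_5 [BBRRR]  L=[0; 1]  R=[5/4; 3/2; 2]  — 9/8
val_6 [BBRRRB]  L=[0; 1; 9/8]  R=[5/4; 3/2; 2]  — 19/16
val_7 [BBRRRBB]  L=[0; 1; 9/8; 19/16]  R=[5/4; 3/2; 2]  — 39/32
val_8 [BBRRRBBR]  L=[0; 1; 9/8; 19/16]  R=[39/32; 5/4; 3/2; 2]  — 77/64
val_9 [BBRRRBBRR]  L=[0; 1; 9/8; 19/16]  R=[77/64; 39/32; 5/4; 3/2; 2]  — 153/128
val_10 [BBRRRBBRRR]  L=[0; 1; 9/8; 19/16]  R=[153/128; 77/64; 39/32; 5/4; 3/2; 2]  — 305/256
val_11 [BBRRRBBRRRB]  L=[0; 1; 9/8; 19/16; 305/256]  R=[153/128; 77/64; 39/32; 5/4; 3/2; 2]  — 611/512
val_12 [BBRRRBBRRRBR]  L=[0; 1; 9/8; 19/16; 305/256]  R=[611/512; 153/128; 77/64; 39/32; 5/4; 3/2; 2]  — 1221/1024

1221/1024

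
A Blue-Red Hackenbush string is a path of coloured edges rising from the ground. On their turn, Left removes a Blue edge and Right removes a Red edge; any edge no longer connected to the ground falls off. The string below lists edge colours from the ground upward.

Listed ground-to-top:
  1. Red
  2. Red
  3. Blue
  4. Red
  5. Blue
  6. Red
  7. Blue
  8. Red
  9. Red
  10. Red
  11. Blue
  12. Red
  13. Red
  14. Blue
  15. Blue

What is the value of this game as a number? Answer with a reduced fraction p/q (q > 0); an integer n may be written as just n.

-13785/8192

v(R) = {  | 0 } so -1
v(RR) = {  | -1,0 } so -2
v(RRB) = { -2 | -1,0 } so -3/2
v(RRBR) = { -2 | -3/2,-1,0 } so -7/4
v(RRBRB) = { -2,-7/4 | -3/2,-1,0 } so -13/8
v(RRBRBR) = { -2,-7/4 | -13/8,-3/2,-1,0 } so -27/16
v(RRBRBRB) = { -2,-7/4,-27/16 | -13/8,-3/2,-1,0 } so -53/32
v(RRBRBRBR) = { -2,-7/4,-27/16 | -53/32,-13/8,-3/2,-1,0 } so -107/64
v(RRBRBRBRR) = { -2,-7/4,-27/16 | -107/64,-53/32,-13/8,-3/2,-1,0 } so -215/128
v(RRBRBRBRRR) = { -2,-7/4,-27/16 | -215/128,-107/64,-53/32,-13/8,-3/2,-1,0 } so -431/256
v(RRBRBRBRRRB) = { -2,-7/4,-27/16,-431/256 | -215/128,-107/64,-53/32,-13/8,-3/2,-1,0 } so -861/512
v(RRBRBRBRRRBR) = { -2,-7/4,-27/16,-431/256 | -861/512,-215/128,-107/64,-53/32,-13/8,-3/2,-1,0 } so -1723/1024
v(RRBRBRBRRRBRR) = { -2,-7/4,-27/16,-431/256 | -1723/1024,-861/512,-215/128,-107/64,-53/32,-13/8,-3/2,-1,0 } so -3447/2048
v(RRBRBRBRRRBRRB) = { -2,-7/4,-27/16,-431/256,-3447/2048 | -1723/1024,-861/512,-215/128,-107/64,-53/32,-13/8,-3/2,-1,0 } so -6893/4096
v(RRBRBRBRRRBRRBB) = { -2,-7/4,-27/16,-431/256,-3447/2048,-6893/4096 | -1723/1024,-861/512,-215/128,-107/64,-53/32,-13/8,-3/2,-1,0 } so -13785/8192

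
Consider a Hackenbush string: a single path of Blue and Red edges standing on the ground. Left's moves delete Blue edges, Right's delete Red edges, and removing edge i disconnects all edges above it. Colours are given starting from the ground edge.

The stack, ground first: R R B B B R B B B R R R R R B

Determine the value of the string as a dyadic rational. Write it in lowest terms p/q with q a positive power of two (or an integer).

-9341/8192

Recurse on prefixes of the 15-edge string R R B B B R B B B R R R R R B:
step 1: add R to get R; options L={ — } R={ 0 } ⇒ -1
step 2: add R to get RR; options L={ — } R={ -1 0 } ⇒ -2
step 3: add B to get RRB; options L={ -2 } R={ -1 0 } ⇒ -3/2
step 4: add B to get RRBB; options L={ -2 -3/2 } R={ -1 0 } ⇒ -5/4
step 5: add B to get RRBBB; options L={ -2 -3/2 -5/4 } R={ -1 0 } ⇒ -9/8
step 6: add R to get RRBBBR; options L={ -2 -3/2 -5/4 } R={ -9/8 -1 0 } ⇒ -19/16
step 7: add B to get RRBBBRB; options L={ -2 -3/2 -5/4 -19/16 } R={ -9/8 -1 0 } ⇒ -37/32
step 8: add B to get RRBBBRBB; options L={ -2 -3/2 -5/4 -19/16 -37/32 } R={ -9/8 -1 0 } ⇒ -73/64
step 9: add B to get RRBBBRBBB; options L={ -2 -3/2 -5/4 -19/16 -37/32 -73/64 } R={ -9/8 -1 0 } ⇒ -145/128
step 10: add R to get RRBBBRBBBR; options L={ -2 -3/2 -5/4 -19/16 -37/32 -73/64 } R={ -145/128 -9/8 -1 0 } ⇒ -291/256
step 11: add R to get RRBBBRBBBRR; options L={ -2 -3/2 -5/4 -19/16 -37/32 -73/64 } R={ -291/256 -145/128 -9/8 -1 0 } ⇒ -583/512
step 12: add R to get RRBBBRBBBRRR; options L={ -2 -3/2 -5/4 -19/16 -37/32 -73/64 } R={ -583/512 -291/256 -145/128 -9/8 -1 0 } ⇒ -1167/1024
step 13: add R to get RRBBBRBBBRRRR; options L={ -2 -3/2 -5/4 -19/16 -37/32 -73/64 } R={ -1167/1024 -583/512 -291/256 -145/128 -9/8 -1 0 } ⇒ -2335/2048
step 14: add R to get RRBBBRBBBRRRRR; options L={ -2 -3/2 -5/4 -19/16 -37/32 -73/64 } R={ -2335/2048 -1167/1024 -583/512 -291/256 -145/128 -9/8 -1 0 } ⇒ -4671/4096
step 15: add B to get RRBBBRBBBRRRRRB; options L={ -2 -3/2 -5/4 -19/16 -37/32 -73/64 -4671/4096 } R={ -2335/2048 -1167/1024 -583/512 -291/256 -145/128 -9/8 -1 0 } ⇒ -9341/8192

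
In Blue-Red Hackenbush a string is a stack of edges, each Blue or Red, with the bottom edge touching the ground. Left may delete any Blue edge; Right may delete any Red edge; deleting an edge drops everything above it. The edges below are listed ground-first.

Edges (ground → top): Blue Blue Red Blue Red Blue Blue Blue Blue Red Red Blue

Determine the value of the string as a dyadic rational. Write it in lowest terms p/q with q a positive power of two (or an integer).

Prefix values for Blue Blue Red Blue Red Blue Blue Blue Blue Red Red Blue via {L|R} + simplicity:
step 1: add Blue to get B; options L={ 0 } R={ none } = 1
step 2: add Blue to get BB; options L={ 0, 1 } R={ none } = 2
step 3: add Red to get BBR; options L={ 0, 1 } R={ 2 } = 3/2
step 4: add Blue to get BBRB; options L={ 0, 1, 3/2 } R={ 2 } = 7/4
step 5: add Red to get BBRBR; options L={ 0, 1, 3/2 } R={ 7/4, 2 } = 13/8
step 6: add Blue to get BBRBRB; options L={ 0, 1, 3/2, 13/8 } R={ 7/4, 2 } = 27/16
step 7: add Blue to get BBRBRBB; options L={ 0, 1, 3/2, 13/8, 27/16 } R={ 7/4, 2 } = 55/32
step 8: add Blue to get BBRBRBBB; options L={ 0, 1, 3/2, 13/8, 27/16, 55/32 } R={ 7/4, 2 } = 111/64
step 9: add Blue to get BBRBRBBBB; options L={ 0, 1, 3/2, 13/8, 27/16, 55/32, 111/64 } R={ 7/4, 2 } = 223/128
step 10: add Red to get BBRBRBBBBR; options L={ 0, 1, 3/2, 13/8, 27/16, 55/32, 111/64 } R={ 223/128, 7/4, 2 } = 445/256
step 11: add Red to get BBRBRBBBBRR; options L={ 0, 1, 3/2, 13/8, 27/16, 55/32, 111/64 } R={ 445/256, 223/128, 7/4, 2 } = 889/512
step 12: add Blue to get BBRBRBBBBRRB; options L={ 0, 1, 3/2, 13/8, 27/16, 55/32, 111/64, 889/512 } R={ 445/256, 223/128, 7/4, 2 } = 1779/1024

1779/1024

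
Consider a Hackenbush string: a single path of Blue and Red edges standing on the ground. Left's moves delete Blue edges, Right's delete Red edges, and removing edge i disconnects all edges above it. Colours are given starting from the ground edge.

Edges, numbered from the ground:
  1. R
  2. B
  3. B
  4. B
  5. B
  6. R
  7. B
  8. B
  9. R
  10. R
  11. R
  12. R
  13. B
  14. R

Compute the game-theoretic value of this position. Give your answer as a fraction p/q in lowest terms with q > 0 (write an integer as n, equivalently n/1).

v(R) = { (no moves) | 0 } ⇒ -1
v(RB) = { -1 | 0 } ⇒ -1/2
v(RBB) = { -1, -1/2 | 0 } ⇒ -1/4
v(RBBB) = { -1, -1/2, -1/4 | 0 } ⇒ -1/8
v(RBBBB) = { -1, -1/2, -1/4, -1/8 | 0 } ⇒ -1/16
v(RBBBBR) = { -1, -1/2, -1/4, -1/8 | -1/16, 0 } ⇒ -3/32
v(RBBBBRB) = { -1, -1/2, -1/4, -1/8, -3/32 | -1/16, 0 } ⇒ -5/64
v(RBBBBRBB) = { -1, -1/2, -1/4, -1/8, -3/32, -5/64 | -1/16, 0 } ⇒ -9/128
v(RBBBBRBBR) = { -1, -1/2, -1/4, -1/8, -3/32, -5/64 | -9/128, -1/16, 0 } ⇒ -19/256
v(RBBBBRBBRR) = { -1, -1/2, -1/4, -1/8, -3/32, -5/64 | -19/256, -9/128, -1/16, 0 } ⇒ -39/512
v(RBBBBRBBRRR) = { -1, -1/2, -1/4, -1/8, -3/32, -5/64 | -39/512, -19/256, -9/128, -1/16, 0 } ⇒ -79/1024
v(RBBBBRBBRRRR) = { -1, -1/2, -1/4, -1/8, -3/32, -5/64 | -79/1024, -39/512, -19/256, -9/128, -1/16, 0 } ⇒ -159/2048
v(RBBBBRBBRRRRB) = { -1, -1/2, -1/4, -1/8, -3/32, -5/64, -159/2048 | -79/1024, -39/512, -19/256, -9/128, -1/16, 0 } ⇒ -317/4096
v(RBBBBRBBRRRRBR) = { -1, -1/2, -1/4, -1/8, -3/32, -5/64, -159/2048 | -317/4096, -79/1024, -39/512, -19/256, -9/128, -1/16, 0 } ⇒ -635/8192

-635/8192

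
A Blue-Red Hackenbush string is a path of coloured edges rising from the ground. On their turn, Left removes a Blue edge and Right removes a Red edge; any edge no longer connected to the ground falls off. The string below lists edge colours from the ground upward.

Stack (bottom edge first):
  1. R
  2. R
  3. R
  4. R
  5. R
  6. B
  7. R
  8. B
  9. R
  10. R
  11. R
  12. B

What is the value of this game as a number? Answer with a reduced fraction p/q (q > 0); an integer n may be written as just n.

-605/128

edge 1 of 12 (R): { — | 0 } => -1
edge 2 of 12 (R): { — | -1,0 } => -2
edge 3 of 12 (R): { — | -2,-1,0 } => -3
edge 4 of 12 (R): { — | -3,-2,-1,0 } => -4
edge 5 of 12 (R): { — | -4,-3,-2,-1,0 } => -5
edge 6 of 12 (B): { -5 | -4,-3,-2,-1,0 } => -9/2
edge 7 of 12 (R): { -5 | -9/2,-4,-3,-2,-1,0 } => -19/4
edge 8 of 12 (B): { -5,-19/4 | -9/2,-4,-3,-2,-1,0 } => -37/8
edge 9 of 12 (R): { -5,-19/4 | -37/8,-9/2,-4,-3,-2,-1,0 } => -75/16
edge 10 of 12 (R): { -5,-19/4 | -75/16,-37/8,-9/2,-4,-3,-2,-1,0 } => -151/32
edge 11 of 12 (R): { -5,-19/4 | -151/32,-75/16,-37/8,-9/2,-4,-3,-2,-1,0 } => -303/64
edge 12 of 12 (B): { -5,-19/4,-303/64 | -151/32,-75/16,-37/8,-9/2,-4,-3,-2,-1,0 } => -605/128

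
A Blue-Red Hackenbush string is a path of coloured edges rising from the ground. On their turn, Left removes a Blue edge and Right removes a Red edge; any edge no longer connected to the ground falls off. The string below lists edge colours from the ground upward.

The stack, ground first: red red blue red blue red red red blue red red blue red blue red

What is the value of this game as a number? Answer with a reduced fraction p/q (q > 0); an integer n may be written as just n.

-14187/8192

Build val(s[:k]) for k = 1..15, string s = red red blue red blue red red red blue red red blue red blue red.
r: Left { ∅ }, Right { 0 } ⇒ simplest -1
rr: Left { ∅ }, Right { -1; 0 } ⇒ simplest -2
rrb: Left { -2 }, Right { -1; 0 } ⇒ simplest -3/2
rrbr: Left { -2 }, Right { -3/2; -1; 0 } ⇒ simplest -7/4
rrbrb: Left { -2; -7/4 }, Right { -3/2; -1; 0 } ⇒ simplest -13/8
rrbrbr: Left { -2; -7/4 }, Right { -13/8; -3/2; -1; 0 } ⇒ simplest -27/16
rrbrbrr: Left { -2; -7/4 }, Right { -27/16; -13/8; -3/2; -1; 0 } ⇒ simplest -55/32
rrbrbrrr: Left { -2; -7/4 }, Right { -55/32; -27/16; -13/8; -3/2; -1; 0 } ⇒ simplest -111/64
rrbrbrrrb: Left { -2; -7/4; -111/64 }, Right { -55/32; -27/16; -13/8; -3/2; -1; 0 } ⇒ simplest -221/128
rrbrbrrrbr: Left { -2; -7/4; -111/64 }, Right { -221/128; -55/32; -27/16; -13/8; -3/2; -1; 0 } ⇒ simplest -443/256
rrbrbrrrbrr: Left { -2; -7/4; -111/64 }, Right { -443/256; -221/128; -55/32; -27/16; -13/8; -3/2; -1; 0 } ⇒ simplest -887/512
rrbrbrrrbrrb: Left { -2; -7/4; -111/64; -887/512 }, Right { -443/256; -221/128; -55/32; -27/16; -13/8; -3/2; -1; 0 } ⇒ simplest -1773/1024
rrbrbrrrbrrbr: Left { -2; -7/4; -111/64; -887/512 }, Right { -1773/1024; -443/256; -221/128; -55/32; -27/16; -13/8; -3/2; -1; 0 } ⇒ simplest -3547/2048
rrbrbrrrbrrbrb: Left { -2; -7/4; -111/64; -887/512; -3547/2048 }, Right { -1773/1024; -443/256; -221/128; -55/32; -27/16; -13/8; -3/2; -1; 0 } ⇒ simplest -7093/4096
rrbrbrrrbrrbrbr: Left { -2; -7/4; -111/64; -887/512; -3547/2048 }, Right { -7093/4096; -1773/1024; -443/256; -221/128; -55/32; -27/16; -13/8; -3/2; -1; 0 } ⇒ simplest -14187/8192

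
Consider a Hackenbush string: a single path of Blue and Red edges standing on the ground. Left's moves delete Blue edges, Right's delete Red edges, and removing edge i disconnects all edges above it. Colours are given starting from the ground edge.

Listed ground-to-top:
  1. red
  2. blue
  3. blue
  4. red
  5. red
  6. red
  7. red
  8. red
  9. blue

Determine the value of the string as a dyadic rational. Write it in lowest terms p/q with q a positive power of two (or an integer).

-125/256

G_1 [r]  L=[(no moves)]  R=[0]  gives -1
G_2 [rb]  L=[-1]  R=[0]  gives -1/2
G_3 [rbb]  L=[-1 -1/2]  R=[0]  gives -1/4
G_4 [rbbr]  L=[-1 -1/2]  R=[-1/4 0]  gives -3/8
G_5 [rbbrr]  L=[-1 -1/2]  R=[-3/8 -1/4 0]  gives -7/16
G_6 [rbbrrr]  L=[-1 -1/2]  R=[-7/16 -3/8 -1/4 0]  gives -15/32
G_7 [rbbrrrr]  L=[-1 -1/2]  R=[-15/32 -7/16 -3/8 -1/4 0]  gives -31/64
G_8 [rbbrrrrr]  L=[-1 -1/2]  R=[-31/64 -15/32 -7/16 -3/8 -1/4 0]  gives -63/128
G_9 [rbbrrrrrb]  L=[-1 -1/2 -63/128]  R=[-31/64 -15/32 -7/16 -3/8 -1/4 0]  gives -125/256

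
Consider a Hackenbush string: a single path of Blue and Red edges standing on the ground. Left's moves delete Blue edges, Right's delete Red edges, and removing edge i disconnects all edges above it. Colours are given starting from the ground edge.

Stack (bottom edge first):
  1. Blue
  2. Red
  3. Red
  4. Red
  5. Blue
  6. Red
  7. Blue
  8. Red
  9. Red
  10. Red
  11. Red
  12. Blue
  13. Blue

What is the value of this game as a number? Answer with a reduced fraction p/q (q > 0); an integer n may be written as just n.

647/4096

Build g(s[:k]) for k = 1..13, string s = Blue Red Red Red Blue Red Blue Red Red Red Red Blue Blue.
1 of 13 · B · max L 0 · min R +∞ — 1
2 of 13 · BR · max L 0 · min R 1 — 1/2
3 of 13 · BRR · max L 0 · min R 1/2 — 1/4
4 of 13 · BRRR · max L 0 · min R 1/4 — 1/8
5 of 13 · BRRRB · max L 1/8 · min R 1/4 — 3/16
6 of 13 · BRRRBR · max L 1/8 · min R 3/16 — 5/32
7 of 13 · BRRRBRB · max L 5/32 · min R 3/16 — 11/64
8 of 13 · BRRRBRBR · max L 5/32 · min R 11/64 — 21/128
9 of 13 · BRRRBRBRR · max L 5/32 · min R 21/128 — 41/256
10 of 13 · BRRRBRBRRR · max L 5/32 · min R 41/256 — 81/512
11 of 13 · BRRRBRBRRRR · max L 5/32 · min R 81/512 — 161/1024
12 of 13 · BRRRBRBRRRRB · max L 161/1024 · min R 81/512 — 323/2048
13 of 13 · BRRRBRBRRRRBB · max L 323/2048 · min R 81/512 — 647/4096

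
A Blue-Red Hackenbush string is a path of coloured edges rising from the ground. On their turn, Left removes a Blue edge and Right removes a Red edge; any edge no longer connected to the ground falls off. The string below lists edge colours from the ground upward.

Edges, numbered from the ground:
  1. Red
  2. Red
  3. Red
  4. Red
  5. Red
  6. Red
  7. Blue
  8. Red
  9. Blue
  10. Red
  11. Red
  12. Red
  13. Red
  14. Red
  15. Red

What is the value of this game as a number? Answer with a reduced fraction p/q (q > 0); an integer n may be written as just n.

Build G(s[:k]) for k = 1..15, string s = Red Red Red Red Red Red Blue Red Blue Red Red Red Red Red Red.
1 of 15 · R · max L −∞ · min R 0 so -1
2 of 15 · RR · max L −∞ · min R -1 so -2
3 of 15 · RRR · max L −∞ · min R -2 so -3
4 of 15 · RRRR · max L −∞ · min R -3 so -4
5 of 15 · RRRRR · max L −∞ · min R -4 so -5
6 of 15 · RRRRRR · max L −∞ · min R -5 so -6
7 of 15 · RRRRRRB · max L -6 · min R -5 so -11/2
8 of 15 · RRRRRRBR · max L -6 · min R -11/2 so -23/4
9 of 15 · RRRRRRBRB · max L -23/4 · min R -11/2 so -45/8
10 of 15 · RRRRRRBRBR · max L -23/4 · min R -45/8 so -91/16
11 of 15 · RRRRRRBRBRR · max L -23/4 · min R -91/16 so -183/32
12 of 15 · RRRRRRBRBRRR · max L -23/4 · min R -183/32 so -367/64
13 of 15 · RRRRRRBRBRRRR · max L -23/4 · min R -367/64 so -735/128
14 of 15 · RRRRRRBRBRRRRR · max L -23/4 · min R -735/128 so -1471/256
15 of 15 · RRRRRRBRBRRRRRR · max L -23/4 · min R -1471/256 so -2943/512

-2943/512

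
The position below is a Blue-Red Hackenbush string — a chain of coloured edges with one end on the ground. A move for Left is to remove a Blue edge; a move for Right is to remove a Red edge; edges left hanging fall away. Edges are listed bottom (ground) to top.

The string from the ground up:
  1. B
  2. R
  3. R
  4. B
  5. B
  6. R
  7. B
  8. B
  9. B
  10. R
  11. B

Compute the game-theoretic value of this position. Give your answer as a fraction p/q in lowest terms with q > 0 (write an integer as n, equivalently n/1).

443/1024

step 1: add B to get B; options L={ 0 } R={ (no moves) } => 1
step 2: add R to get BR; options L={ 0 } R={ 1 } => 1/2
step 3: add R to get BRR; options L={ 0 } R={ 1/2; 1 } => 1/4
step 4: add B to get BRRB; options L={ 0; 1/4 } R={ 1/2; 1 } => 3/8
step 5: add B to get BRRBB; options L={ 0; 1/4; 3/8 } R={ 1/2; 1 } => 7/16
step 6: add R to get BRRBBR; options L={ 0; 1/4; 3/8 } R={ 7/16; 1/2; 1 } => 13/32
step 7: add B to get BRRBBRB; options L={ 0; 1/4; 3/8; 13/32 } R={ 7/16; 1/2; 1 } => 27/64
step 8: add B to get BRRBBRBB; options L={ 0; 1/4; 3/8; 13/32; 27/64 } R={ 7/16; 1/2; 1 } => 55/128
step 9: add B to get BRRBBRBBB; options L={ 0; 1/4; 3/8; 13/32; 27/64; 55/128 } R={ 7/16; 1/2; 1 } => 111/256
step 10: add R to get BRRBBRBBBR; options L={ 0; 1/4; 3/8; 13/32; 27/64; 55/128 } R={ 111/256; 7/16; 1/2; 1 } => 221/512
step 11: add B to get BRRBBRBBBRB; options L={ 0; 1/4; 3/8; 13/32; 27/64; 55/128; 221/512 } R={ 111/256; 7/16; 1/2; 1 } => 443/1024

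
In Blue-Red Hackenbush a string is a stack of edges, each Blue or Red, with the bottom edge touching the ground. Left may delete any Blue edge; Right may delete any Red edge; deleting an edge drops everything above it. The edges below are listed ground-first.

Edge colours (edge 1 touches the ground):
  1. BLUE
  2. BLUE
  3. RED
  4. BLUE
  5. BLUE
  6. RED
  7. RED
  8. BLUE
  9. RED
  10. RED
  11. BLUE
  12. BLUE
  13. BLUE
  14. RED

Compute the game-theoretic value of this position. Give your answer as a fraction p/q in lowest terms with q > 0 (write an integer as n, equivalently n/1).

7325/4096

1 of 14 · B · max L 0 · min R +∞ gives 1
2 of 14 · BB · max L 1 · min R +∞ gives 2
3 of 14 · BBR · max L 1 · min R 2 gives 3/2
4 of 14 · BBRB · max L 3/2 · min R 2 gives 7/4
5 of 14 · BBRBB · max L 7/4 · min R 2 gives 15/8
6 of 14 · BBRBBR · max L 7/4 · min R 15/8 gives 29/16
7 of 14 · BBRBBRR · max L 7/4 · min R 29/16 gives 57/32
8 of 14 · BBRBBRRB · max L 57/32 · min R 29/16 gives 115/64
9 of 14 · BBRBBRRBR · max L 57/32 · min R 115/64 gives 229/128
10 of 14 · BBRBBRRBRR · max L 57/32 · min R 229/128 gives 457/256
11 of 14 · BBRBBRRBRRB · max L 457/256 · min R 229/128 gives 915/512
12 of 14 · BBRBBRRBRRBB · max L 915/512 · min R 229/128 gives 1831/1024
13 of 14 · BBRBBRRBRRBBB · max L 1831/1024 · min R 229/128 gives 3663/2048
14 of 14 · BBRBBRRBRRBBBR · max L 1831/1024 · min R 3663/2048 gives 7325/4096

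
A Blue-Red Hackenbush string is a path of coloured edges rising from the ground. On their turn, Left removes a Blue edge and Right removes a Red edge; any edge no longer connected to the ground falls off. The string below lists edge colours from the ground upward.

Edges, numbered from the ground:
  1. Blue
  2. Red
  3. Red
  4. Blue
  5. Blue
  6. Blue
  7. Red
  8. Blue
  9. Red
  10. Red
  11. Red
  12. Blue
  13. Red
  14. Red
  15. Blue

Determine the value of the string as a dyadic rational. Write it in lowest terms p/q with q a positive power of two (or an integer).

Recurse on prefixes of the 15-edge string Blue Red Red Blue Blue Blue Red Blue Red Red Red Blue Red Red Blue:
val_1 [B]  L=[0]  R=[∅]  -> 1
val_2 [BR]  L=[0]  R=[1]  -> 1/2
val_3 [BRR]  L=[0]  R=[1/2; 1]  -> 1/4
val_4 [BRRB]  L=[0; 1/4]  R=[1/2; 1]  -> 3/8
val_5 [BRRBB]  L=[0; 1/4; 3/8]  R=[1/2; 1]  -> 7/16
val_6 [BRRBBB]  L=[0; 1/4; 3/8; 7/16]  R=[1/2; 1]  -> 15/32
val_7 [BRRBBBR]  L=[0; 1/4; 3/8; 7/16]  R=[15/32; 1/2; 1]  -> 29/64
val_8 [BRRBBBRB]  L=[0; 1/4; 3/8; 7/16; 29/64]  R=[15/32; 1/2; 1]  -> 59/128
val_9 [BRRBBBRBR]  L=[0; 1/4; 3/8; 7/16; 29/64]  R=[59/128; 15/32; 1/2; 1]  -> 117/256
val_10 [BRRBBBRBRR]  L=[0; 1/4; 3/8; 7/16; 29/64]  R=[117/256; 59/128; 15/32; 1/2; 1]  -> 233/512
val_11 [BRRBBBRBRRR]  L=[0; 1/4; 3/8; 7/16; 29/64]  R=[233/512; 117/256; 59/128; 15/32; 1/2; 1]  -> 465/1024
val_12 [BRRBBBRBRRRB]  L=[0; 1/4; 3/8; 7/16; 29/64; 465/1024]  R=[233/512; 117/256; 59/128; 15/32; 1/2; 1]  -> 931/2048
val_13 [BRRBBBRBRRRBR]  L=[0; 1/4; 3/8; 7/16; 29/64; 465/1024]  R=[931/2048; 233/512; 117/256; 59/128; 15/32; 1/2; 1]  -> 1861/4096
val_14 [BRRBBBRBRRRBRR]  L=[0; 1/4; 3/8; 7/16; 29/64; 465/1024]  R=[1861/4096; 931/2048; 233/512; 117/256; 59/128; 15/32; 1/2; 1]  -> 3721/8192
val_15 [BRRBBBRBRRRBRRB]  L=[0; 1/4; 3/8; 7/16; 29/64; 465/1024; 3721/8192]  R=[1861/4096; 931/2048; 233/512; 117/256; 59/128; 15/32; 1/2; 1]  -> 7443/16384

7443/16384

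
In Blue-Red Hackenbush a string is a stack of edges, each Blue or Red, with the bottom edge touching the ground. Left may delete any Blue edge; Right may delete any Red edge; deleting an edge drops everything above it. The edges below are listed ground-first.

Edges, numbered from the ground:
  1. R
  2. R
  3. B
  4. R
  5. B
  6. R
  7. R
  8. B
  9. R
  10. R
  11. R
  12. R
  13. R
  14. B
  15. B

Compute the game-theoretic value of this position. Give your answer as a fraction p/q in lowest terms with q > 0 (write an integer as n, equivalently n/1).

-14073/8192

Build v(s[:k]) for k = 1..15, string s = R R B R B R R B R R R R R B B.
v_1 [R]  L=[none]  R=[0]  gives -1
v_2 [RR]  L=[none]  R=[-1,0]  gives -2
v_3 [RRB]  L=[-2]  R=[-1,0]  gives -3/2
v_4 [RRBR]  L=[-2]  R=[-3/2,-1,0]  gives -7/4
v_5 [RRBRB]  L=[-2,-7/4]  R=[-3/2,-1,0]  gives -13/8
v_6 [RRBRBR]  L=[-2,-7/4]  R=[-13/8,-3/2,-1,0]  gives -27/16
v_7 [RRBRBRR]  L=[-2,-7/4]  R=[-27/16,-13/8,-3/2,-1,0]  gives -55/32
v_8 [RRBRBRRB]  L=[-2,-7/4,-55/32]  R=[-27/16,-13/8,-3/2,-1,0]  gives -109/64
v_9 [RRBRBRRBR]  L=[-2,-7/4,-55/32]  R=[-109/64,-27/16,-13/8,-3/2,-1,0]  gives -219/128
v_10 [RRBRBRRBRR]  L=[-2,-7/4,-55/32]  R=[-219/128,-109/64,-27/16,-13/8,-3/2,-1,0]  gives -439/256
v_11 [RRBRBRRBRRR]  L=[-2,-7/4,-55/32]  R=[-439/256,-219/128,-109/64,-27/16,-13/8,-3/2,-1,0]  gives -879/512
v_12 [RRBRBRRBRRRR]  L=[-2,-7/4,-55/32]  R=[-879/512,-439/256,-219/128,-109/64,-27/16,-13/8,-3/2,-1,0]  gives -1759/1024
v_13 [RRBRBRRBRRRRR]  L=[-2,-7/4,-55/32]  R=[-1759/1024,-879/512,-439/256,-219/128,-109/64,-27/16,-13/8,-3/2,-1,0]  gives -3519/2048
v_14 [RRBRBRRBRRRRRB]  L=[-2,-7/4,-55/32,-3519/2048]  R=[-1759/1024,-879/512,-439/256,-219/128,-109/64,-27/16,-13/8,-3/2,-1,0]  gives -7037/4096
v_15 [RRBRBRRBRRRRRBB]  L=[-2,-7/4,-55/32,-3519/2048,-7037/4096]  R=[-1759/1024,-879/512,-439/256,-219/128,-109/64,-27/16,-13/8,-3/2,-1,0]  gives -14073/8192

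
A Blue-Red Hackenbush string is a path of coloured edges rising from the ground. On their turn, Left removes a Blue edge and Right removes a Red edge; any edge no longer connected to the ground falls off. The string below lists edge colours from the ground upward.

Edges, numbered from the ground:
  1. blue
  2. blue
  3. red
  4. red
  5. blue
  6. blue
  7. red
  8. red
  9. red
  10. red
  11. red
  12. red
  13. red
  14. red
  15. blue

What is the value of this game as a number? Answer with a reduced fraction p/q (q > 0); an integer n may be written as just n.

11267/8192

Prefix values for blue blue red red blue blue red red red red red red red red blue via {L|R} + simplicity:
b: Left { 0 }, Right { ∅ } = simplest 1
bb: Left { 0 1 }, Right { ∅ } = simplest 2
bbr: Left { 0 1 }, Right { 2 } = simplest 3/2
bbrr: Left { 0 1 }, Right { 3/2 2 } = simplest 5/4
bbrrb: Left { 0 1 5/4 }, Right { 3/2 2 } = simplest 11/8
bbrrbb: Left { 0 1 5/4 11/8 }, Right { 3/2 2 } = simplest 23/16
bbrrbbr: Left { 0 1 5/4 11/8 }, Right { 23/16 3/2 2 } = simplest 45/32
bbrrbbrr: Left { 0 1 5/4 11/8 }, Right { 45/32 23/16 3/2 2 } = simplest 89/64
bbrrbbrrr: Left { 0 1 5/4 11/8 }, Right { 89/64 45/32 23/16 3/2 2 } = simplest 177/128
bbrrbbrrrr: Left { 0 1 5/4 11/8 }, Right { 177/128 89/64 45/32 23/16 3/2 2 } = simplest 353/256
bbrrbbrrrrr: Left { 0 1 5/4 11/8 }, Right { 353/256 177/128 89/64 45/32 23/16 3/2 2 } = simplest 705/512
bbrrbbrrrrrr: Left { 0 1 5/4 11/8 }, Right { 705/512 353/256 177/128 89/64 45/32 23/16 3/2 2 } = simplest 1409/1024
bbrrbbrrrrrrr: Left { 0 1 5/4 11/8 }, Right { 1409/1024 705/512 353/256 177/128 89/64 45/32 23/16 3/2 2 } = simplest 2817/2048
bbrrbbrrrrrrrr: Left { 0 1 5/4 11/8 }, Right { 2817/2048 1409/1024 705/512 353/256 177/128 89/64 45/32 23/16 3/2 2 } = simplest 5633/4096
bbrrbbrrrrrrrrb: Left { 0 1 5/4 11/8 5633/4096 }, Right { 2817/2048 1409/1024 705/512 353/256 177/128 89/64 45/32 23/16 3/2 2 } = simplest 11267/8192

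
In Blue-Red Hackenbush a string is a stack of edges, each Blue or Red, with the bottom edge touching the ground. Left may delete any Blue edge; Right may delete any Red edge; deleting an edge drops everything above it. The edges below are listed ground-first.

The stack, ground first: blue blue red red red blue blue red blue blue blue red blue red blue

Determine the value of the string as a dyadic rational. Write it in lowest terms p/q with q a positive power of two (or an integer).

Recurse on prefixes of the 15-edge string blue blue red red red blue blue red blue blue blue red blue red blue:
value_1 [b]  L=[0]  R=[—]  so 1
value_2 [bb]  L=[0; 1]  R=[—]  so 2
value_3 [bbr]  L=[0; 1]  R=[2]  so 3/2
value_4 [bbrr]  L=[0; 1]  R=[3/2; 2]  so 5/4
value_5 [bbrrr]  L=[0; 1]  R=[5/4; 3/2; 2]  so 9/8
value_6 [bbrrrb]  L=[0; 1; 9/8]  R=[5/4; 3/2; 2]  so 19/16
value_7 [bbrrrbb]  L=[0; 1; 9/8; 19/16]  R=[5/4; 3/2; 2]  so 39/32
value_8 [bbrrrbbr]  L=[0; 1; 9/8; 19/16]  R=[39/32; 5/4; 3/2; 2]  so 77/64
value_9 [bbrrrbbrb]  L=[0; 1; 9/8; 19/16; 77/64]  R=[39/32; 5/4; 3/2; 2]  so 155/128
value_10 [bbrrrbbrbb]  L=[0; 1; 9/8; 19/16; 77/64; 155/128]  R=[39/32; 5/4; 3/2; 2]  so 311/256
value_11 [bbrrrbbrbbb]  L=[0; 1; 9/8; 19/16; 77/64; 155/128; 311/256]  R=[39/32; 5/4; 3/2; 2]  so 623/512
value_12 [bbrrrbbrbbbr]  L=[0; 1; 9/8; 19/16; 77/64; 155/128; 311/256]  R=[623/512; 39/32; 5/4; 3/2; 2]  so 1245/1024
value_13 [bbrrrbbrbbbrb]  L=[0; 1; 9/8; 19/16; 77/64; 155/128; 311/256; 1245/1024]  R=[623/512; 39/32; 5/4; 3/2; 2]  so 2491/2048
value_14 [bbrrrbbrbbbrbr]  L=[0; 1; 9/8; 19/16; 77/64; 155/128; 311/256; 1245/1024]  R=[2491/2048; 623/512; 39/32; 5/4; 3/2; 2]  so 4981/4096
value_15 [bbrrrbbrbbbrbrb]  L=[0; 1; 9/8; 19/16; 77/64; 155/128; 311/256; 1245/1024; 4981/4096]  R=[2491/2048; 623/512; 39/32; 5/4; 3/2; 2]  so 9963/8192

9963/8192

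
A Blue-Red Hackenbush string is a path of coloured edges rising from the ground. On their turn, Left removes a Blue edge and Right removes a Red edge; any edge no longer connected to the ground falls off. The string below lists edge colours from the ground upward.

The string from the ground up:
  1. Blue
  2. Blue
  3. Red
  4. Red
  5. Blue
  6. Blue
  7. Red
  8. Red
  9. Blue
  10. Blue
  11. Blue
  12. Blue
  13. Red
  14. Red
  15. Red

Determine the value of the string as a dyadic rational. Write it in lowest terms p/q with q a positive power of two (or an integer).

11505/8192

B: Left { 0 }, Right { — } — simplest 1
BB: Left { 0; 1 }, Right { — } — simplest 2
BBR: Left { 0; 1 }, Right { 2 } — simplest 3/2
BBRR: Left { 0; 1 }, Right { 3/2; 2 } — simplest 5/4
BBRRB: Left { 0; 1; 5/4 }, Right { 3/2; 2 } — simplest 11/8
BBRRBB: Left { 0; 1; 5/4; 11/8 }, Right { 3/2; 2 } — simplest 23/16
BBRRBBR: Left { 0; 1; 5/4; 11/8 }, Right { 23/16; 3/2; 2 } — simplest 45/32
BBRRBBRR: Left { 0; 1; 5/4; 11/8 }, Right { 45/32; 23/16; 3/2; 2 } — simplest 89/64
BBRRBBRRB: Left { 0; 1; 5/4; 11/8; 89/64 }, Right { 45/32; 23/16; 3/2; 2 } — simplest 179/128
BBRRBBRRBB: Left { 0; 1; 5/4; 11/8; 89/64; 179/128 }, Right { 45/32; 23/16; 3/2; 2 } — simplest 359/256
BBRRBBRRBBB: Left { 0; 1; 5/4; 11/8; 89/64; 179/128; 359/256 }, Right { 45/32; 23/16; 3/2; 2 } — simplest 719/512
BBRRBBRRBBBB: Left { 0; 1; 5/4; 11/8; 89/64; 179/128; 359/256; 719/512 }, Right { 45/32; 23/16; 3/2; 2 } — simplest 1439/1024
BBRRBBRRBBBBR: Left { 0; 1; 5/4; 11/8; 89/64; 179/128; 359/256; 719/512 }, Right { 1439/1024; 45/32; 23/16; 3/2; 2 } — simplest 2877/2048
BBRRBBRRBBBBRR: Left { 0; 1; 5/4; 11/8; 89/64; 179/128; 359/256; 719/512 }, Right { 2877/2048; 1439/1024; 45/32; 23/16; 3/2; 2 } — simplest 5753/4096
BBRRBBRRBBBBRRR: Left { 0; 1; 5/4; 11/8; 89/64; 179/128; 359/256; 719/512 }, Right { 5753/4096; 2877/2048; 1439/1024; 45/32; 23/16; 3/2; 2 } — simplest 11505/8192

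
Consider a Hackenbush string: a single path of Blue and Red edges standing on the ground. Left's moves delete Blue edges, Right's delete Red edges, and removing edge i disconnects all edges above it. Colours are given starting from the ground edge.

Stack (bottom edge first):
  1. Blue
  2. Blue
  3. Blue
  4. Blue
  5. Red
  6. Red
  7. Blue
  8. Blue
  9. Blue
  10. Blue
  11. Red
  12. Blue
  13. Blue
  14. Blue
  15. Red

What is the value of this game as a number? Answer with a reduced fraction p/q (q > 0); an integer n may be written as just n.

7133/2048

step 1: add Blue to get B; options L={ 0 } R={ none } gives 1
step 2: add Blue to get BB; options L={ 0, 1 } R={ none } gives 2
step 3: add Blue to get BBB; options L={ 0, 1, 2 } R={ none } gives 3
step 4: add Blue to get BBBB; options L={ 0, 1, 2, 3 } R={ none } gives 4
step 5: add Red to get BBBBR; options L={ 0, 1, 2, 3 } R={ 4 } gives 7/2
step 6: add Red to get BBBBRR; options L={ 0, 1, 2, 3 } R={ 7/2, 4 } gives 13/4
step 7: add Blue to get BBBBRRB; options L={ 0, 1, 2, 3, 13/4 } R={ 7/2, 4 } gives 27/8
step 8: add Blue to get BBBBRRBB; options L={ 0, 1, 2, 3, 13/4, 27/8 } R={ 7/2, 4 } gives 55/16
step 9: add Blue to get BBBBRRBBB; options L={ 0, 1, 2, 3, 13/4, 27/8, 55/16 } R={ 7/2, 4 } gives 111/32
step 10: add Blue to get BBBBRRBBBB; options L={ 0, 1, 2, 3, 13/4, 27/8, 55/16, 111/32 } R={ 7/2, 4 } gives 223/64
step 11: add Red to get BBBBRRBBBBR; options L={ 0, 1, 2, 3, 13/4, 27/8, 55/16, 111/32 } R={ 223/64, 7/2, 4 } gives 445/128
step 12: add Blue to get BBBBRRBBBBRB; options L={ 0, 1, 2, 3, 13/4, 27/8, 55/16, 111/32, 445/128 } R={ 223/64, 7/2, 4 } gives 891/256
step 13: add Blue to get BBBBRRBBBBRBB; options L={ 0, 1, 2, 3, 13/4, 27/8, 55/16, 111/32, 445/128, 891/256 } R={ 223/64, 7/2, 4 } gives 1783/512
step 14: add Blue to get BBBBRRBBBBRBBB; options L={ 0, 1, 2, 3, 13/4, 27/8, 55/16, 111/32, 445/128, 891/256, 1783/512 } R={ 223/64, 7/2, 4 } gives 3567/1024
step 15: add Red to get BBBBRRBBBBRBBBR; options L={ 0, 1, 2, 3, 13/4, 27/8, 55/16, 111/32, 445/128, 891/256, 1783/512 } R={ 3567/1024, 223/64, 7/2, 4 } gives 7133/2048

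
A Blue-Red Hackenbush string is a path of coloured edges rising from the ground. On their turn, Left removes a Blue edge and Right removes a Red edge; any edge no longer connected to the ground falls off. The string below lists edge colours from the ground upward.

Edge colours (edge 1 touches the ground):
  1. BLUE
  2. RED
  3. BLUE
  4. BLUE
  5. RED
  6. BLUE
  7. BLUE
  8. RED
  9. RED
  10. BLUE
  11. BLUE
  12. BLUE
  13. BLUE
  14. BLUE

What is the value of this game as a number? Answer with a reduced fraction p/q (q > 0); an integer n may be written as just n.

6975/8192

step 1: add BLUE to get B; options L={ 0 } R={ (no moves) } ⇒ 1
step 2: add RED to get BR; options L={ 0 } R={ 1 } ⇒ 1/2
step 3: add BLUE to get BRB; options L={ 0, 1/2 } R={ 1 } ⇒ 3/4
step 4: add BLUE to get BRBB; options L={ 0, 1/2, 3/4 } R={ 1 } ⇒ 7/8
step 5: add RED to get BRBBR; options L={ 0, 1/2, 3/4 } R={ 7/8, 1 } ⇒ 13/16
step 6: add BLUE to get BRBBRB; options L={ 0, 1/2, 3/4, 13/16 } R={ 7/8, 1 } ⇒ 27/32
step 7: add BLUE to get BRBBRBB; options L={ 0, 1/2, 3/4, 13/16, 27/32 } R={ 7/8, 1 } ⇒ 55/64
step 8: add RED to get BRBBRBBR; options L={ 0, 1/2, 3/4, 13/16, 27/32 } R={ 55/64, 7/8, 1 } ⇒ 109/128
step 9: add RED to get BRBBRBBRR; options L={ 0, 1/2, 3/4, 13/16, 27/32 } R={ 109/128, 55/64, 7/8, 1 } ⇒ 217/256
step 10: add BLUE to get BRBBRBBRRB; options L={ 0, 1/2, 3/4, 13/16, 27/32, 217/256 } R={ 109/128, 55/64, 7/8, 1 } ⇒ 435/512
step 11: add BLUE to get BRBBRBBRRBB; options L={ 0, 1/2, 3/4, 13/16, 27/32, 217/256, 435/512 } R={ 109/128, 55/64, 7/8, 1 } ⇒ 871/1024
step 12: add BLUE to get BRBBRBBRRBBB; options L={ 0, 1/2, 3/4, 13/16, 27/32, 217/256, 435/512, 871/1024 } R={ 109/128, 55/64, 7/8, 1 } ⇒ 1743/2048
step 13: add BLUE to get BRBBRBBRRBBBB; options L={ 0, 1/2, 3/4, 13/16, 27/32, 217/256, 435/512, 871/1024, 1743/2048 } R={ 109/128, 55/64, 7/8, 1 } ⇒ 3487/4096
step 14: add BLUE to get BRBBRBBRRBBBBB; options L={ 0, 1/2, 3/4, 13/16, 27/32, 217/256, 435/512, 871/1024, 1743/2048, 3487/4096 } R={ 109/128, 55/64, 7/8, 1 } ⇒ 6975/8192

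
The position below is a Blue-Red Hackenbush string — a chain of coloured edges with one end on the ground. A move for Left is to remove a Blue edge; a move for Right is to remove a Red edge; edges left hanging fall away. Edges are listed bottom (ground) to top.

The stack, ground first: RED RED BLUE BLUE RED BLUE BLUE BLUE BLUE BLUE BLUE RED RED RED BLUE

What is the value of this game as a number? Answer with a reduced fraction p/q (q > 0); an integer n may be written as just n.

-10269/8192

Recurse on prefixes of the 15-edge string RED RED BLUE BLUE RED BLUE BLUE BLUE BLUE BLUE BLUE RED RED RED BLUE:
R: Left { — }, Right { 0 } — simplest -1
RR: Left { — }, Right { -1 0 } — simplest -2
RRB: Left { -2 }, Right { -1 0 } — simplest -3/2
RRBB: Left { -2 -3/2 }, Right { -1 0 } — simplest -5/4
RRBBR: Left { -2 -3/2 }, Right { -5/4 -1 0 } — simplest -11/8
RRBBRB: Left { -2 -3/2 -11/8 }, Right { -5/4 -1 0 } — simplest -21/16
RRBBRBB: Left { -2 -3/2 -11/8 -21/16 }, Right { -5/4 -1 0 } — simplest -41/32
RRBBRBBB: Left { -2 -3/2 -11/8 -21/16 -41/32 }, Right { -5/4 -1 0 } — simplest -81/64
RRBBRBBBB: Left { -2 -3/2 -11/8 -21/16 -41/32 -81/64 }, Right { -5/4 -1 0 } — simplest -161/128
RRBBRBBBBB: Left { -2 -3/2 -11/8 -21/16 -41/32 -81/64 -161/128 }, Right { -5/4 -1 0 } — simplest -321/256
RRBBRBBBBBB: Left { -2 -3/2 -11/8 -21/16 -41/32 -81/64 -161/128 -321/256 }, Right { -5/4 -1 0 } — simplest -641/512
RRBBRBBBBBBR: Left { -2 -3/2 -11/8 -21/16 -41/32 -81/64 -161/128 -321/256 }, Right { -641/512 -5/4 -1 0 } — simplest -1283/1024
RRBBRBBBBBBRR: Left { -2 -3/2 -11/8 -21/16 -41/32 -81/64 -161/128 -321/256 }, Right { -1283/1024 -641/512 -5/4 -1 0 } — simplest -2567/2048
RRBBRBBBBBBRRR: Left { -2 -3/2 -11/8 -21/16 -41/32 -81/64 -161/128 -321/256 }, Right { -2567/2048 -1283/1024 -641/512 -5/4 -1 0 } — simplest -5135/4096
RRBBRBBBBBBRRRB: Left { -2 -3/2 -11/8 -21/16 -41/32 -81/64 -161/128 -321/256 -5135/4096 }, Right { -2567/2048 -1283/1024 -641/512 -5/4 -1 0 } — simplest -10269/8192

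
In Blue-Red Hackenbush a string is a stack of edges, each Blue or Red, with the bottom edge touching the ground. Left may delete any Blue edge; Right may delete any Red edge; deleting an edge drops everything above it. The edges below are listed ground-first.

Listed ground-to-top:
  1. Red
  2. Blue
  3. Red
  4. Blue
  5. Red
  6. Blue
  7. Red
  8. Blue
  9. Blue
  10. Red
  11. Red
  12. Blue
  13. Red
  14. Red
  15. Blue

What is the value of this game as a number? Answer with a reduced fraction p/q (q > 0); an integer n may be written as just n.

edge 1 of 15 (Red): { ∅ | 0 } => -1
edge 2 of 15 (Blue): { -1 | 0 } => -1/2
edge 3 of 15 (Red): { -1 | -1/2; 0 } => -3/4
edge 4 of 15 (Blue): { -1; -3/4 | -1/2; 0 } => -5/8
edge 5 of 15 (Red): { -1; -3/4 | -5/8; -1/2; 0 } => -11/16
edge 6 of 15 (Blue): { -1; -3/4; -11/16 | -5/8; -1/2; 0 } => -21/32
edge 7 of 15 (Red): { -1; -3/4; -11/16 | -21/32; -5/8; -1/2; 0 } => -43/64
edge 8 of 15 (Blue): { -1; -3/4; -11/16; -43/64 | -21/32; -5/8; -1/2; 0 } => -85/128
edge 9 of 15 (Blue): { -1; -3/4; -11/16; -43/64; -85/128 | -21/32; -5/8; -1/2; 0 } => -169/256
edge 10 of 15 (Red): { -1; -3/4; -11/16; -43/64; -85/128 | -169/256; -21/32; -5/8; -1/2; 0 } => -339/512
edge 11 of 15 (Red): { -1; -3/4; -11/16; -43/64; -85/128 | -339/512; -169/256; -21/32; -5/8; -1/2; 0 } => -679/1024
edge 12 of 15 (Blue): { -1; -3/4; -11/16; -43/64; -85/128; -679/1024 | -339/512; -169/256; -21/32; -5/8; -1/2; 0 } => -1357/2048
edge 13 of 15 (Red): { -1; -3/4; -11/16; -43/64; -85/128; -679/1024 | -1357/2048; -339/512; -169/256; -21/32; -5/8; -1/2; 0 } => -2715/4096
edge 14 of 15 (Red): { -1; -3/4; -11/16; -43/64; -85/128; -679/1024 | -2715/4096; -1357/2048; -339/512; -169/256; -21/32; -5/8; -1/2; 0 } => -5431/8192
edge 15 of 15 (Blue): { -1; -3/4; -11/16; -43/64; -85/128; -679/1024; -5431/8192 | -2715/4096; -1357/2048; -339/512; -169/256; -21/32; -5/8; -1/2; 0 } => -10861/16384

-10861/16384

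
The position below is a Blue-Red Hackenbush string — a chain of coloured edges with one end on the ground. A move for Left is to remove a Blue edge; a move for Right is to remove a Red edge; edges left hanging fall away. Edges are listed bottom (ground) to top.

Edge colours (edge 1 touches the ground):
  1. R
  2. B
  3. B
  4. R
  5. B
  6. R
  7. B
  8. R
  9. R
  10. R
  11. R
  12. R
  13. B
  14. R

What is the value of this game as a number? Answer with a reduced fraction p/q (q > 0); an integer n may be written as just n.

-2811/8192

Prefix values for R B B R B R B R R R R R B R via {L|R} + simplicity:
1 of 14 · R · max L −∞ · min R 0 ⇒ -1
2 of 14 · RB · max L -1 · min R 0 ⇒ -1/2
3 of 14 · RBB · max L -1/2 · min R 0 ⇒ -1/4
4 of 14 · RBBR · max L -1/2 · min R -1/4 ⇒ -3/8
5 of 14 · RBBRB · max L -3/8 · min R -1/4 ⇒ -5/16
6 of 14 · RBBRBR · max L -3/8 · min R -5/16 ⇒ -11/32
7 of 14 · RBBRBRB · max L -11/32 · min R -5/16 ⇒ -21/64
8 of 14 · RBBRBRBR · max L -11/32 · min R -21/64 ⇒ -43/128
9 of 14 · RBBRBRBRR · max L -11/32 · min R -43/128 ⇒ -87/256
10 of 14 · RBBRBRBRRR · max L -11/32 · min R -87/256 ⇒ -175/512
11 of 14 · RBBRBRBRRRR · max L -11/32 · min R -175/512 ⇒ -351/1024
12 of 14 · RBBRBRBRRRRR · max L -11/32 · min R -351/1024 ⇒ -703/2048
13 of 14 · RBBRBRBRRRRRB · max L -703/2048 · min R -351/1024 ⇒ -1405/4096
14 of 14 · RBBRBRBRRRRRBR · max L -703/2048 · min R -1405/4096 ⇒ -2811/8192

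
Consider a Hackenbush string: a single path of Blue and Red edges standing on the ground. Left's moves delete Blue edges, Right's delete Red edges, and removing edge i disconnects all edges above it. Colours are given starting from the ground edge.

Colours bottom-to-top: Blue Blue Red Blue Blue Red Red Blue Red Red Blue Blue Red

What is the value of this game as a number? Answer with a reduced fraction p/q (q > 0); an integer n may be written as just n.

Prefix values for Blue Blue Red Blue Blue Red Red Blue Red Red Blue Blue Red via {L|R} + simplicity:
val_1 [B]  L=[0]  R=[∅]  => 1
val_2 [BB]  L=[0 1]  R=[∅]  => 2
val_3 [BBR]  L=[0 1]  R=[2]  => 3/2
val_4 [BBRB]  L=[0 1 3/2]  R=[2]  => 7/4
val_5 [BBRBB]  L=[0 1 3/2 7/4]  R=[2]  => 15/8
val_6 [BBRBBR]  L=[0 1 3/2 7/4]  R=[15/8 2]  => 29/16
val_7 [BBRBBRR]  L=[0 1 3/2 7/4]  R=[29/16 15/8 2]  => 57/32
val_8 [BBRBBRRB]  L=[0 1 3/2 7/4 57/32]  R=[29/16 15/8 2]  => 115/64
val_9 [BBRBBRRBR]  L=[0 1 3/2 7/4 57/32]  R=[115/64 29/16 15/8 2]  => 229/128
val_10 [BBRBBRRBRR]  L=[0 1 3/2 7/4 57/32]  R=[229/128 115/64 29/16 15/8 2]  => 457/256
val_11 [BBRBBRRBRRB]  L=[0 1 3/2 7/4 57/32 457/256]  R=[229/128 115/64 29/16 15/8 2]  => 915/512
val_12 [BBRBBRRBRRBB]  L=[0 1 3/2 7/4 57/32 457/256 915/512]  R=[229/128 115/64 29/16 15/8 2]  => 1831/1024
val_13 [BBRBBRRBRRBBR]  L=[0 1 3/2 7/4 57/32 457/256 915/512]  R=[1831/1024 229/128 115/64 29/16 15/8 2]  => 3661/2048

3661/2048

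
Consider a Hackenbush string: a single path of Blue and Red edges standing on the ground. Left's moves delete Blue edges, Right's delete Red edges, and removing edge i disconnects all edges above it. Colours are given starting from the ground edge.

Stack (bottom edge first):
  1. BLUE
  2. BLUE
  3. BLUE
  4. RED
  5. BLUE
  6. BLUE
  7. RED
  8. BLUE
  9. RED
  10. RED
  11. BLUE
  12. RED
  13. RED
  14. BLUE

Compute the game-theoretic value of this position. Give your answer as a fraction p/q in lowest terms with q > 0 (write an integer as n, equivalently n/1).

val(B) = { 0 | (no moves) } gives 1
val(BB) = { 0; 1 | (no moves) } gives 2
val(BBB) = { 0; 1; 2 | (no moves) } gives 3
val(BBBR) = { 0; 1; 2 | 3 } gives 5/2
val(BBBRB) = { 0; 1; 2; 5/2 | 3 } gives 11/4
val(BBBRBB) = { 0; 1; 2; 5/2; 11/4 | 3 } gives 23/8
val(BBBRBBR) = { 0; 1; 2; 5/2; 11/4 | 23/8; 3 } gives 45/16
val(BBBRBBRB) = { 0; 1; 2; 5/2; 11/4; 45/16 | 23/8; 3 } gives 91/32
val(BBBRBBRBR) = { 0; 1; 2; 5/2; 11/4; 45/16 | 91/32; 23/8; 3 } gives 181/64
val(BBBRBBRBRR) = { 0; 1; 2; 5/2; 11/4; 45/16 | 181/64; 91/32; 23/8; 3 } gives 361/128
val(BBBRBBRBRRB) = { 0; 1; 2; 5/2; 11/4; 45/16; 361/128 | 181/64; 91/32; 23/8; 3 } gives 723/256
val(BBBRBBRBRRBR) = { 0; 1; 2; 5/2; 11/4; 45/16; 361/128 | 723/256; 181/64; 91/32; 23/8; 3 } gives 1445/512
val(BBBRBBRBRRBRR) = { 0; 1; 2; 5/2; 11/4; 45/16; 361/128 | 1445/512; 723/256; 181/64; 91/32; 23/8; 3 } gives 2889/1024
val(BBBRBBRBRRBRRB) = { 0; 1; 2; 5/2; 11/4; 45/16; 361/128; 2889/1024 | 1445/512; 723/256; 181/64; 91/32; 23/8; 3 } gives 5779/2048

5779/2048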